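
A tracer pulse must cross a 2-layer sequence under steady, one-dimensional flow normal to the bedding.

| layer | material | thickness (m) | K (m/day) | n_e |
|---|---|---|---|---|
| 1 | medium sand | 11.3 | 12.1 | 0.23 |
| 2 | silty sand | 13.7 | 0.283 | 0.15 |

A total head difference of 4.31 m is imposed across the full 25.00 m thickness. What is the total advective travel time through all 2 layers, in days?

With flow normal to the layers, continuity requires the same specific discharge q through every layer.
Σ(b_i/K_i) = 11.3/12.1 + 13.7/0.283 = 49.34 d.
q = Δh / Σ(b_i/K_i) = 4.31 / 49.34 = 0.08735 m/day.
In each layer the seepage velocity is v_i = q/n_i, so the layer transit time is t_i = b_i·n_i / q:
  layer 1 (medium sand): t_1 = 11.3 × 0.23 / 0.08735 = 29.76 d
  layer 2 (silty sand): t_2 = 13.7 × 0.15 / 0.08735 = 23.53 d
Total t = Σ t_i = 53.28 days.

53.3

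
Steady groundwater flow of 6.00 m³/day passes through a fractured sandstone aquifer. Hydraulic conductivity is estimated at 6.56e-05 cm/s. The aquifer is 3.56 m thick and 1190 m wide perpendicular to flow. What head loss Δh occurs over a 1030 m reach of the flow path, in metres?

25.7

Convert K: 6.56e-05 cm/s × 864 = 0.05668 m/day.
Cross-sectional area A = 1190 × 3.56 = 4236 m².
From Q = K·A·i, i = Q / (K·A) = 6.00 / (0.05668 × 4236) = 0.02499.
Head loss Δh = i · L = 0.02499 × 1030 = 25.74 m.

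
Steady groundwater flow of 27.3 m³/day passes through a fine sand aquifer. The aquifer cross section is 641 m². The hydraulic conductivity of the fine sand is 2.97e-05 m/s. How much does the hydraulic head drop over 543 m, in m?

9.01

Convert K: 2.97e-05 m/s × 86400 = 2.566 m/day.
From Q = K·A·i, i = Q / (K·A) = 27.3 / (2.566 × 641.0) = 0.01660.
Head loss Δh = i · L = 0.01660 × 543 = 9.012 m.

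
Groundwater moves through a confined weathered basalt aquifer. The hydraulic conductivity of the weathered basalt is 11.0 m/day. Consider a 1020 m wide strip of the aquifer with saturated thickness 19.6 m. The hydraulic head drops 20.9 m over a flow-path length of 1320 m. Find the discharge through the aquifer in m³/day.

3480

Cross-sectional area A = 1020 × 19.6 = 19992 m².
Hydraulic gradient i = Δh / L = 20.9 / 1320 = 0.01583.
Darcy's law: Q = K · A · i = 11.00 × 19992 × 0.01583 = 3482 m³/day.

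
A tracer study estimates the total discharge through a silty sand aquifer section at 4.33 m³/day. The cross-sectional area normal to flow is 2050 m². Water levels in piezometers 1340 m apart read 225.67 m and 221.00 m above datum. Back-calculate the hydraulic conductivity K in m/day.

Hydraulic gradient i = (225.67 − 221.00) / 1340 = 4.67 / 1340 = 0.003485.
From Q = K·A·i, K = Q / (A·i) = 4.33 / (2050 × 0.003485) = 0.6061 m/day.

0.606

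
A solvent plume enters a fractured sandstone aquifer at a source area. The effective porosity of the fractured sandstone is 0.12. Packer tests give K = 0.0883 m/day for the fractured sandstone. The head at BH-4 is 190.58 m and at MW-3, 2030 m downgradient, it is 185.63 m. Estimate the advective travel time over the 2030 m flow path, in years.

3100

Hydraulic gradient i = (190.58 − 185.63) / 2030 = 4.95 / 2030 = 0.002438.
Darcy flux q = K · i = 0.08830 × 0.002438 = 0.0002153 m/day.
Seepage velocity v = q / n_e = 0.0002153 / 0.12 = 0.001794 m/day.
Travel time t = L / v = 2030 / 0.001794 = 1.131e+06 days = 3098 years.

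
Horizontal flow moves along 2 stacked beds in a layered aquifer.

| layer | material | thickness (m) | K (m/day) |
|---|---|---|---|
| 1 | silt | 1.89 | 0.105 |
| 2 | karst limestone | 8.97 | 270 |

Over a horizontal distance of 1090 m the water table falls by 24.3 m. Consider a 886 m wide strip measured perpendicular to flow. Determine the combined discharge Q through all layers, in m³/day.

Flow is parallel to layering, so each bed carries its own Darcy discharge and the transmissivities add.
Σ(K_i·b_i) = 0.105×1.89 + 270×8.97 = 2422 m²/day.
Hydraulic gradient i = Δh / L = 24.3 / 1090 = 0.02229.
Q = Σ(K_i·b_i) · W · i = 2422 × 886 × 0.02229 = 47842 m³/day.

47800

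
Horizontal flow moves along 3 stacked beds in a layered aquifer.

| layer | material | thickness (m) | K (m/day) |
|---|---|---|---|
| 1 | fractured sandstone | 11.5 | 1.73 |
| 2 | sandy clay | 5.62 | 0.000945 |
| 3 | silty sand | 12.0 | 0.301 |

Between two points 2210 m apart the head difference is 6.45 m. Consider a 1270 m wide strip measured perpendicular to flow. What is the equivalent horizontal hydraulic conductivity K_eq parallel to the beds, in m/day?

0.807

Flow is parallel to layering, so each bed carries its own Darcy discharge and the transmissivities add.
Σ(K_i·b_i) = 1.73×11.5 + 0.000945×5.62 + 0.301×12.0 = 23.51 m²/day.
Total thickness b = 29.12 m, so K_eq = Σ(K_i·b_i)/b = 0.8074 m/day.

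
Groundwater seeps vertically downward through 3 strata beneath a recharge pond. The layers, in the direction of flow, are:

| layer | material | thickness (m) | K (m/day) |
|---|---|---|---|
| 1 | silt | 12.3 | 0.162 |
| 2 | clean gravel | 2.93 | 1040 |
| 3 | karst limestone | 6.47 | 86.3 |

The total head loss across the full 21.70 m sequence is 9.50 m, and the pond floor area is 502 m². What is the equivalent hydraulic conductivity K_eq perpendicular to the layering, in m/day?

Flow is perpendicular to layering, so the layers act in series and the equivalent K is the thickness-weighted harmonic mean.
Total thickness L = 12.3 + 2.93 + 6.47 = 21.70 m.
Σ(b_i/K_i) = 12.3/0.162 + 2.93/1040 + 6.47/86.3 = 76.00 d.
K_eq = L / Σ(b_i/K_i) = 21.70 / 76.00 = 0.2855 m/day.

0.286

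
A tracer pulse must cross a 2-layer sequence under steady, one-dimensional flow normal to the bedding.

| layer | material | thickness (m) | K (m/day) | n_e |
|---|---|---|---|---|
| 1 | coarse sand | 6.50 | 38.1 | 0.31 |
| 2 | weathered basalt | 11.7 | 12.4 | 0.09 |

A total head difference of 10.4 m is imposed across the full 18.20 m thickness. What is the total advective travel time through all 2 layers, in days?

With flow normal to the layers, continuity requires the same specific discharge q through every layer.
Σ(b_i/K_i) = 6.50/38.1 + 11.7/12.4 = 1.114 d.
q = Δh / Σ(b_i/K_i) = 10.4 / 1.114 = 9.334 m/day.
In each layer the seepage velocity is v_i = q/n_i, so the layer transit time is t_i = b_i·n_i / q:
  layer 1 (coarse sand): t_1 = 6.50 × 0.31 / 9.334 = 0.2159 d
  layer 2 (weathered basalt): t_2 = 11.7 × 0.09 / 9.334 = 0.1128 d
Total t = Σ t_i = 0.3287 days.

0.329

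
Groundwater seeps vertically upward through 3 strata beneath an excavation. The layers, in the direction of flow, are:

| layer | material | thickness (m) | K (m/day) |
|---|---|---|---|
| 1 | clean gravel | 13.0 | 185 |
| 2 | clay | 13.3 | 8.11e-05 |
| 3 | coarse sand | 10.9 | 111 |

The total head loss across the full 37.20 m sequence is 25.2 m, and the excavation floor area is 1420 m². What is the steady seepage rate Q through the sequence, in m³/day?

0.218

Flow is perpendicular to layering, so the layers act in series and the equivalent K is the thickness-weighted harmonic mean.
Total thickness L = 13.0 + 13.3 + 10.9 = 37.20 m.
Σ(b_i/K_i) = 13.0/185 + 13.3/8.11e-05 + 10.9/111 = 1.640e+05 d.
K_eq = L / Σ(b_i/K_i) = 37.20 / 1.640e+05 = 0.0002268 m/day.
Q = K_eq · A · (Δh/L) = 0.0002268 × 1420 × (25.2/37.20) = 0.2182 m³/day.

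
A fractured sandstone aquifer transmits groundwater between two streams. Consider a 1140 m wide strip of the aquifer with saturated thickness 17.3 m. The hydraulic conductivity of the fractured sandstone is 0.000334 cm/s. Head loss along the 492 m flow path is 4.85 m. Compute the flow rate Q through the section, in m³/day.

Convert K: 0.000334 cm/s × 864 = 0.2886 m/day.
Cross-sectional area A = 1140 × 17.3 = 19722 m².
Hydraulic gradient i = Δh / L = 4.85 / 492 = 0.009858.
Darcy's law: Q = K · A · i = 0.2886 × 19722 × 0.009858 = 56.10 m³/day.

56.1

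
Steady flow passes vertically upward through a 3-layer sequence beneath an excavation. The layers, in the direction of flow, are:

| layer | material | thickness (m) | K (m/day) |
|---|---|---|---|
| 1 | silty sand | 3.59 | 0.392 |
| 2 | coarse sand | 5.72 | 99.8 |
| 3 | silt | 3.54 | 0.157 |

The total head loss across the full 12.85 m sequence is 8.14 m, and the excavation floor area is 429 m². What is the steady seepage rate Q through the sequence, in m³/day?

Flow is perpendicular to layering, so the layers act in series and the equivalent K is the thickness-weighted harmonic mean.
Total thickness L = 3.59 + 5.72 + 3.54 = 12.85 m.
Σ(b_i/K_i) = 3.59/0.392 + 5.72/99.8 + 3.54/0.157 = 31.76 d.
K_eq = L / Σ(b_i/K_i) = 12.85 / 31.76 = 0.4046 m/day.
Q = K_eq · A · (Δh/L) = 0.4046 × 429 × (8.14/12.85) = 109.9 m³/day.

110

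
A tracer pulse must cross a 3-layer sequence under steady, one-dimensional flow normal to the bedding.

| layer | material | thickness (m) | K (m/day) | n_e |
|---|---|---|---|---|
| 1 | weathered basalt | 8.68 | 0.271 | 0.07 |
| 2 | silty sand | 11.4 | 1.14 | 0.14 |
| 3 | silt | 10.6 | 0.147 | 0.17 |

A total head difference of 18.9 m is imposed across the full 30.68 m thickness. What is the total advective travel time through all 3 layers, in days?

With flow normal to the layers, continuity requires the same specific discharge q through every layer.
Σ(b_i/K_i) = 8.68/0.271 + 11.4/1.14 + 10.6/0.147 = 114.1 d.
q = Δh / Σ(b_i/K_i) = 18.9 / 114.1 = 0.1656 m/day.
In each layer the seepage velocity is v_i = q/n_i, so the layer transit time is t_i = b_i·n_i / q:
  layer 1 (weathered basalt): t_1 = 8.68 × 0.07 / 0.1656 = 3.669 d
  layer 2 (silty sand): t_2 = 11.4 × 0.14 / 0.1656 = 9.638 d
  layer 3 (silt): t_3 = 10.6 × 0.17 / 0.1656 = 10.88 d
Total t = Σ t_i = 24.19 days.

24.2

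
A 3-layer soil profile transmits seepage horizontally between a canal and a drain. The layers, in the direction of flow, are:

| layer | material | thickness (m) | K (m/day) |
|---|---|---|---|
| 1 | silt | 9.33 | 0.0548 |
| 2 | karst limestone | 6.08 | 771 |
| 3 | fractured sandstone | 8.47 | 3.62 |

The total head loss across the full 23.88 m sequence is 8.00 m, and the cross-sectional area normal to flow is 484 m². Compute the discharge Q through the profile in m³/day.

22.4

Flow is perpendicular to layering, so the layers act in series and the equivalent K is the thickness-weighted harmonic mean.
Total thickness L = 9.33 + 6.08 + 8.47 = 23.88 m.
Σ(b_i/K_i) = 9.33/0.0548 + 6.08/771 + 8.47/3.62 = 172.6 d.
K_eq = L / Σ(b_i/K_i) = 23.88 / 172.6 = 0.1384 m/day.
Q = K_eq · A · (Δh/L) = 0.1384 × 484 × (8.00/23.88) = 22.43 m³/day.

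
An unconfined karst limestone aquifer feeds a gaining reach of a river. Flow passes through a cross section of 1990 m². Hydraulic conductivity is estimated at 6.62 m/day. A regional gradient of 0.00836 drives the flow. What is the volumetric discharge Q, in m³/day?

Hydraulic gradient i = 0.00836.
Darcy's law: Q = K · A · i = 6.620 × 1990 × 0.008360 = 110.1 m³/day.

110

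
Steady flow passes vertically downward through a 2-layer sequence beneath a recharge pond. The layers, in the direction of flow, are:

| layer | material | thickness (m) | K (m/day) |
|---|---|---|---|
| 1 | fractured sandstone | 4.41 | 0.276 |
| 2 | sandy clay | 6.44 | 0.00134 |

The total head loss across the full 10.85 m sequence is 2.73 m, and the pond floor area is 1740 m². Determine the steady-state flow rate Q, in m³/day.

Flow is perpendicular to layering, so the layers act in series and the equivalent K is the thickness-weighted harmonic mean.
Total thickness L = 4.41 + 6.44 = 10.85 m.
Σ(b_i/K_i) = 4.41/0.276 + 6.44/0.00134 = 4822 d.
K_eq = L / Σ(b_i/K_i) = 10.85 / 4822 = 0.002250 m/day.
Q = K_eq · A · (Δh/L) = 0.002250 × 1740 × (2.73/10.85) = 0.9851 m³/day.

0.985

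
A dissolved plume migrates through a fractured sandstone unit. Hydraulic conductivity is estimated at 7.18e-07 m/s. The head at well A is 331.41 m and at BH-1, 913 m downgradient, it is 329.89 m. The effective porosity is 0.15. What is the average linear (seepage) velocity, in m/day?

0.000689

Convert K: 7.18e-07 m/s × 86400 = 0.06204 m/day.
Hydraulic gradient i = (331.41 − 329.89) / 913 = 1.52 / 913 = 0.001665.
Darcy flux q = K · i = 0.06204 × 0.001665 = 0.0001033 m/day.
Seepage velocity v = q / n_e = 0.0001033 / 0.15 = 0.0006885 m/day.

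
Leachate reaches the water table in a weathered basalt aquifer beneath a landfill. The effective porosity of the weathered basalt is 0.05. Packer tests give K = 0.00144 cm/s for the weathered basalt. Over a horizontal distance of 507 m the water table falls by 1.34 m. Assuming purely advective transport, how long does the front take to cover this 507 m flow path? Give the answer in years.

21.1

Convert K: 0.00144 cm/s × 864 = 1.244 m/day.
Hydraulic gradient i = Δh / L = 1.34 / 507 = 0.002643.
Darcy flux q = K · i = 1.244 × 0.002643 = 0.003288 m/day.
Seepage velocity v = q / n_e = 0.003288 / 0.05 = 0.06577 m/day.
Travel time t = L / v = 507 / 0.06577 = 7709 days = 21.11 years.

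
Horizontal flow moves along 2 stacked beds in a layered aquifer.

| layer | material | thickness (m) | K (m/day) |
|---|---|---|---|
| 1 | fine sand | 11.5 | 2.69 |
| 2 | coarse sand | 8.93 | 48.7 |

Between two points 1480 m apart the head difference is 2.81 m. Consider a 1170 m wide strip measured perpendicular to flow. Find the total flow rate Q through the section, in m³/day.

Flow is parallel to layering, so each bed carries its own Darcy discharge and the transmissivities add.
Σ(K_i·b_i) = 2.69×11.5 + 48.7×8.93 = 465.8 m²/day.
Hydraulic gradient i = Δh / L = 2.81 / 1480 = 0.001899.
Q = Σ(K_i·b_i) · W · i = 465.8 × 1170 × 0.001899 = 1035 m³/day.

1030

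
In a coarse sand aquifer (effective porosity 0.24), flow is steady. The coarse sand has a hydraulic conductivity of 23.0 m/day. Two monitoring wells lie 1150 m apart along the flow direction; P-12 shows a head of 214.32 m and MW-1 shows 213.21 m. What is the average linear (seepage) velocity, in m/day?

0.0925

Hydraulic gradient i = (214.32 − 213.21) / 1150 = 1.11 / 1150 = 0.0009652.
Darcy flux q = K · i = 23.00 × 0.0009652 = 0.02220 m/day.
Seepage velocity v = q / n_e = 0.02220 / 0.24 = 0.09250 m/day.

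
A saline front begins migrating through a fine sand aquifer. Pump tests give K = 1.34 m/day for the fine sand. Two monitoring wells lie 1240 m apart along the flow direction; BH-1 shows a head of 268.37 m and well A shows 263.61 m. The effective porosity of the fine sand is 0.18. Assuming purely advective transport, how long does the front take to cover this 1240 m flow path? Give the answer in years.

Hydraulic gradient i = (268.37 − 263.61) / 1240 = 4.76 / 1240 = 0.003839.
Darcy flux q = K · i = 1.340 × 0.003839 = 0.005144 m/day.
Seepage velocity v = q / n_e = 0.005144 / 0.18 = 0.02858 m/day.
Travel time t = L / v = 1240 / 0.02858 = 43391 days = 118.8 years.

119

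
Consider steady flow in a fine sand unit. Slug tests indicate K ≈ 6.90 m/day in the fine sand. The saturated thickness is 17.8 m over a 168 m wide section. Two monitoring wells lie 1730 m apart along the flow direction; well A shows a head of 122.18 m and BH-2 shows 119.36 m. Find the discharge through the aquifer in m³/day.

33.6

Cross-sectional area A = 168 × 17.8 = 2990 m².
Hydraulic gradient i = (122.18 − 119.36) / 1730 = 2.82 / 1730 = 0.001630.
Darcy's law: Q = K · A · i = 6.900 × 2990 × 0.001630 = 33.63 m³/day.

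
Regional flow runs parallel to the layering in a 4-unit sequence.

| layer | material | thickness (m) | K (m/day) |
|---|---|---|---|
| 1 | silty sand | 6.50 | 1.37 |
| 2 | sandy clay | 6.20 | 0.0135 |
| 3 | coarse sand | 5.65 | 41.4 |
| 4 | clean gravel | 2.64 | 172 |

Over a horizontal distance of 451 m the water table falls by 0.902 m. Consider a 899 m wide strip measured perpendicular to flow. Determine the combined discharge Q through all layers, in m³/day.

Flow is parallel to layering, so each bed carries its own Darcy discharge and the transmissivities add.
Σ(K_i·b_i) = 1.37×6.50 + 0.0135×6.20 + 41.4×5.65 + 172×2.64 = 697.0 m²/day.
Hydraulic gradient i = Δh / L = 0.902 / 451 = 0.002000.
Q = Σ(K_i·b_i) · W · i = 697.0 × 899 × 0.002000 = 1253 m³/day.

1250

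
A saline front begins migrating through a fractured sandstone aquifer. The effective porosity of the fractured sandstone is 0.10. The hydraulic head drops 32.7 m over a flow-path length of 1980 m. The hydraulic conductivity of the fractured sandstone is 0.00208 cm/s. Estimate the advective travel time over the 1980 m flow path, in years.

18.3

Convert K: 0.00208 cm/s × 864 = 1.797 m/day.
Hydraulic gradient i = Δh / L = 32.7 / 1980 = 0.01652.
Darcy flux q = K · i = 1.797 × 0.01652 = 0.02968 m/day.
Seepage velocity v = q / n_e = 0.02968 / 0.10 = 0.2968 m/day.
Travel time t = L / v = 1980 / 0.2968 = 6671 days = 18.26 years.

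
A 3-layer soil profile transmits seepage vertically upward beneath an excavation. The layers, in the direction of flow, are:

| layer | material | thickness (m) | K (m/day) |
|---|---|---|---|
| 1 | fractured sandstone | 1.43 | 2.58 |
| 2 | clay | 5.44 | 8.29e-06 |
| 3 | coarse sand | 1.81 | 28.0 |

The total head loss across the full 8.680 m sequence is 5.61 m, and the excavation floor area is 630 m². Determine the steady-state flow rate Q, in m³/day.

0.00539

Flow is perpendicular to layering, so the layers act in series and the equivalent K is the thickness-weighted harmonic mean.
Total thickness L = 1.43 + 5.44 + 1.81 = 8.680 m.
Σ(b_i/K_i) = 1.43/2.58 + 5.44/8.29e-06 + 1.81/28.0 = 6.562e+05 d.
K_eq = L / Σ(b_i/K_i) = 8.680 / 6.562e+05 = 1.323e-05 m/day.
Q = K_eq · A · (Δh/L) = 1.323e-05 × 630 × (5.61/8.680) = 0.005386 m³/day.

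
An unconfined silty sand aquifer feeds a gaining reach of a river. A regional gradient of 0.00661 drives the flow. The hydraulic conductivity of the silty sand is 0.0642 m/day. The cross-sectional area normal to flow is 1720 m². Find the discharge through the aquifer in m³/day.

Hydraulic gradient i = 0.00661.
Darcy's law: Q = K · A · i = 0.06420 × 1720 × 0.006610 = 0.7299 m³/day.

0.730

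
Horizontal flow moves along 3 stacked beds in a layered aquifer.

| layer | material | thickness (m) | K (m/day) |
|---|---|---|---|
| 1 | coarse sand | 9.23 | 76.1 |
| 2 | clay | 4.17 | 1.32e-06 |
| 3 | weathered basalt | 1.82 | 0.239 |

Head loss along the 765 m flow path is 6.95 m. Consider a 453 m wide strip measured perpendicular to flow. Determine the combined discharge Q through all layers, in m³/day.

Flow is parallel to layering, so each bed carries its own Darcy discharge and the transmissivities add.
Σ(K_i·b_i) = 76.1×9.23 + 1.32e-06×4.17 + 0.239×1.82 = 702.8 m²/day.
Hydraulic gradient i = Δh / L = 6.95 / 765 = 0.009085.
Q = Σ(K_i·b_i) · W · i = 702.8 × 453 × 0.009085 = 2893 m³/day.

2890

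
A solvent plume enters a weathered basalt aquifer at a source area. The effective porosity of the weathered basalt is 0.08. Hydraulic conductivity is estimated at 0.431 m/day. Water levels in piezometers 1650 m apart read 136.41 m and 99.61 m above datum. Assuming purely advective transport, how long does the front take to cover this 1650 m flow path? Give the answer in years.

Hydraulic gradient i = (136.41 − 99.61) / 1650 = 36.8 / 1650 = 0.02230.
Darcy flux q = K · i = 0.4310 × 0.02230 = 0.009613 m/day.
Seepage velocity v = q / n_e = 0.009613 / 0.08 = 0.1202 m/day.
Travel time t = L / v = 1650 / 0.1202 = 13732 days = 37.60 years.

37.6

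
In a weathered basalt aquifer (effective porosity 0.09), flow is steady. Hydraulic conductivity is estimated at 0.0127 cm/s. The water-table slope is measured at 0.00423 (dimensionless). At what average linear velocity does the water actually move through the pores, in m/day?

Convert K: 0.0127 cm/s × 864 = 10.97 m/day.
Hydraulic gradient i = 0.00423.
Darcy flux q = K · i = 10.97 × 0.004230 = 0.04641 m/day.
Seepage velocity v = q / n_e = 0.04641 / 0.09 = 0.5157 m/day.

0.516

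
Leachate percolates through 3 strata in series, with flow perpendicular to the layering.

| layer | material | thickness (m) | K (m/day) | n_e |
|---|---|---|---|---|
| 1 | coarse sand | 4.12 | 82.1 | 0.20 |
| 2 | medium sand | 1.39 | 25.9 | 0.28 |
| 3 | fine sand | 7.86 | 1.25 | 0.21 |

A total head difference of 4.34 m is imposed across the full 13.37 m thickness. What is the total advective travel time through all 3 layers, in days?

4.22

With flow normal to the layers, continuity requires the same specific discharge q through every layer.
Σ(b_i/K_i) = 4.12/82.1 + 1.39/25.9 + 7.86/1.25 = 6.392 d.
q = Δh / Σ(b_i/K_i) = 4.34 / 6.392 = 0.6790 m/day.
In each layer the seepage velocity is v_i = q/n_i, so the layer transit time is t_i = b_i·n_i / q:
  layer 1 (coarse sand): t_1 = 4.12 × 0.20 / 0.6790 = 1.214 d
  layer 2 (medium sand): t_2 = 1.39 × 0.28 / 0.6790 = 0.5732 d
  layer 3 (fine sand): t_3 = 7.86 × 0.21 / 0.6790 = 2.431 d
Total t = Σ t_i = 4.218 days.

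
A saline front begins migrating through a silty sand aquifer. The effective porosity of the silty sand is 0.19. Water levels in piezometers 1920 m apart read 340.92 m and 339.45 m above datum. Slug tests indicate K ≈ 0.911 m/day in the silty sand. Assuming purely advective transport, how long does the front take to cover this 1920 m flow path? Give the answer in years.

Hydraulic gradient i = (340.92 − 339.45) / 1920 = 1.47 / 1920 = 0.0007656.
Darcy flux q = K · i = 0.9110 × 0.0007656 = 0.0006975 m/day.
Seepage velocity v = q / n_e = 0.0006975 / 0.19 = 0.003671 m/day.
Travel time t = L / v = 1920 / 0.003671 = 5.230e+05 days = 1432 years.

1430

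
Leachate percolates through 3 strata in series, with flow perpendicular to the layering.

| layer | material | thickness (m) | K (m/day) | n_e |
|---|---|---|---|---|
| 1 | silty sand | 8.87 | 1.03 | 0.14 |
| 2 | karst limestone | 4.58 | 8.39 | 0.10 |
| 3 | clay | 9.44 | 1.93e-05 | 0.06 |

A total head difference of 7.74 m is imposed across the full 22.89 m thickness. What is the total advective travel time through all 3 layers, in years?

With flow normal to the layers, continuity requires the same specific discharge q through every layer.
Σ(b_i/K_i) = 8.87/1.03 + 4.58/8.39 + 9.44/1.93e-05 = 4.891e+05 d.
q = Δh / Σ(b_i/K_i) = 7.74 / 4.891e+05 = 1.582e-05 m/day.
In each layer the seepage velocity is v_i = q/n_i, so the layer transit time is t_i = b_i·n_i / q:
  layer 1 (silty sand): t_1 = 8.87 × 0.14 / 1.582e-05 = 78475 d
  layer 2 (karst limestone): t_2 = 4.58 × 0.10 / 1.582e-05 = 28943 d
  layer 3 (clay): t_3 = 9.44 × 0.06 / 1.582e-05 = 35794 d
Total t = Σ t_i = 1.432e+05 days = 392.1 years.

392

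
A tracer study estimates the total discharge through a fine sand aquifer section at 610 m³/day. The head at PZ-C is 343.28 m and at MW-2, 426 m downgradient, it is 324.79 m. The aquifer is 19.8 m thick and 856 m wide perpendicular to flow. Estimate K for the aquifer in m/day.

0.829

Cross-sectional area A = 856 × 19.8 = 16949 m².
Hydraulic gradient i = (343.28 − 324.79) / 426 = 18.49 / 426 = 0.04340.
From Q = K·A·i, K = Q / (A·i) = 610 / (16949 × 0.04340) = 0.8292 m/day.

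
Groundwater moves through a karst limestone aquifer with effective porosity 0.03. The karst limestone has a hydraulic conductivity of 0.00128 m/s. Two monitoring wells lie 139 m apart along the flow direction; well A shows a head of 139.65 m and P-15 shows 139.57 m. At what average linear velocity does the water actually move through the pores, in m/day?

2.12

Convert K: 0.00128 m/s × 86400 = 110.6 m/day.
Hydraulic gradient i = (139.65 − 139.57) / 139 = 0.08 / 139 = 0.0005755.
Darcy flux q = K · i = 110.6 × 0.0005755 = 0.06365 m/day.
Seepage velocity v = q / n_e = 0.06365 / 0.03 = 2.122 m/day.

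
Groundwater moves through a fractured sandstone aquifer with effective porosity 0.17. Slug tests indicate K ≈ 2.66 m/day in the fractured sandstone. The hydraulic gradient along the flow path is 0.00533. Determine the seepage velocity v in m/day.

0.0834

Hydraulic gradient i = 0.00533.
Darcy flux q = K · i = 2.660 × 0.005330 = 0.01418 m/day.
Seepage velocity v = q / n_e = 0.01418 / 0.17 = 0.08340 m/day.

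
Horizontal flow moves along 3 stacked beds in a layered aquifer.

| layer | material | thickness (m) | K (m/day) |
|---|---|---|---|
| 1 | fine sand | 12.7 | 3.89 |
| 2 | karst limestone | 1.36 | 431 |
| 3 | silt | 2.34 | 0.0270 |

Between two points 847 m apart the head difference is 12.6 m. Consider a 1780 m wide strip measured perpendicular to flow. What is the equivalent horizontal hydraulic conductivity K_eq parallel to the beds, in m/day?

Flow is parallel to layering, so each bed carries its own Darcy discharge and the transmissivities add.
Σ(K_i·b_i) = 3.89×12.7 + 431×1.36 + 0.0270×2.34 = 635.6 m²/day.
Total thickness b = 16.40 m, so K_eq = Σ(K_i·b_i)/b = 38.76 m/day.

38.8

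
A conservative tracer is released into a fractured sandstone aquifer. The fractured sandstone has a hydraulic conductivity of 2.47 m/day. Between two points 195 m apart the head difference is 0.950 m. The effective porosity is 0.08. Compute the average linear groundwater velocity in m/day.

Hydraulic gradient i = Δh / L = 0.950 / 195 = 0.004872.
Darcy flux q = K · i = 2.470 × 0.004872 = 0.01203 m/day.
Seepage velocity v = q / n_e = 0.01203 / 0.08 = 0.1504 m/day.

0.150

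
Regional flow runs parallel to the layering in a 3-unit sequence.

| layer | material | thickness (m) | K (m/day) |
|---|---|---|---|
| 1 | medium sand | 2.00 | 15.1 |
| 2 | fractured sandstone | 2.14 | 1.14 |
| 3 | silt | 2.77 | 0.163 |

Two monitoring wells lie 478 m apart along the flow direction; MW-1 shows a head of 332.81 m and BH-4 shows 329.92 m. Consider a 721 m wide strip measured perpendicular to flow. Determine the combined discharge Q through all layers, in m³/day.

144

Flow is parallel to layering, so each bed carries its own Darcy discharge and the transmissivities add.
Σ(K_i·b_i) = 15.1×2.00 + 1.14×2.14 + 0.163×2.77 = 33.09 m²/day.
Hydraulic gradient i = (332.81 − 329.92) / 478 = 2.89 / 478 = 0.006046.
Q = Σ(K_i·b_i) · W · i = 33.09 × 721 × 0.006046 = 144.3 m³/day.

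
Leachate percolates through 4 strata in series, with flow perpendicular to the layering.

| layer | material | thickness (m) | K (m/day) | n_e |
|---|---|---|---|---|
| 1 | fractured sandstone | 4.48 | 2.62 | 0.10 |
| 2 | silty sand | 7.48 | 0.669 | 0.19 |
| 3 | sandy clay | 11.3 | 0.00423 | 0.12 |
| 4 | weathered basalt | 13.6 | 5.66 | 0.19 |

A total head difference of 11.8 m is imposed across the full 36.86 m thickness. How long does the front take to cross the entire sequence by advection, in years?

3.62

With flow normal to the layers, continuity requires the same specific discharge q through every layer.
Σ(b_i/K_i) = 4.48/2.62 + 7.48/0.669 + 11.3/0.00423 + 13.6/5.66 = 2687 d.
q = Δh / Σ(b_i/K_i) = 11.8 / 2687 = 0.004392 m/day.
In each layer the seepage velocity is v_i = q/n_i, so the layer transit time is t_i = b_i·n_i / q:
  layer 1 (fractured sandstone): t_1 = 4.48 × 0.10 / 0.004392 = 102.0 d
  layer 2 (silty sand): t_2 = 7.48 × 0.19 / 0.004392 = 323.6 d
  layer 3 (sandy clay): t_3 = 11.3 × 0.12 / 0.004392 = 308.7 d
  layer 4 (weathered basalt): t_4 = 13.6 × 0.19 / 0.004392 = 588.3 d
Total t = Σ t_i = 1323 days = 3.621 years.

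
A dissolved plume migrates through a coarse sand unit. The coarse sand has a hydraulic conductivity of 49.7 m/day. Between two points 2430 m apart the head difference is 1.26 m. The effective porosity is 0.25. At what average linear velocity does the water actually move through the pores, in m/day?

0.103

Hydraulic gradient i = Δh / L = 1.26 / 2430 = 0.0005185.
Darcy flux q = K · i = 49.70 × 0.0005185 = 0.02577 m/day.
Seepage velocity v = q / n_e = 0.02577 / 0.25 = 0.1031 m/day.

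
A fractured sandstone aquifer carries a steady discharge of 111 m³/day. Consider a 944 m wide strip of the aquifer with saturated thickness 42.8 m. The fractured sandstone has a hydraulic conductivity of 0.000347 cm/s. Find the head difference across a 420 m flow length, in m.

Convert K: 0.000347 cm/s × 864 = 0.2998 m/day.
Cross-sectional area A = 944 × 42.8 = 40403 m².
From Q = K·A·i, i = Q / (K·A) = 111 / (0.2998 × 40403) = 0.009164.
Head loss Δh = i · L = 0.009164 × 420 = 3.849 m.

3.85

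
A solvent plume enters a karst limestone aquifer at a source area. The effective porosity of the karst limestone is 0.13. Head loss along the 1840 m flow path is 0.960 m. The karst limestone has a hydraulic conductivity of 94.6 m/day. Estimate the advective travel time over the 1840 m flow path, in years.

Hydraulic gradient i = Δh / L = 0.960 / 1840 = 0.0005217.
Darcy flux q = K · i = 94.60 × 0.0005217 = 0.04936 m/day.
Seepage velocity v = q / n_e = 0.04936 / 0.13 = 0.3797 m/day.
Travel time t = L / v = 1840 / 0.3797 = 4846 days = 13.27 years.

13.3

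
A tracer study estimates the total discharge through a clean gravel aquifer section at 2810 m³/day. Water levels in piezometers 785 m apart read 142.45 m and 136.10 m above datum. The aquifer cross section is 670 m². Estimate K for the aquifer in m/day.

518

Hydraulic gradient i = (142.45 − 136.10) / 785 = 6.35 / 785 = 0.008089.
From Q = K·A·i, K = Q / (A·i) = 2810 / (670.0 × 0.008089) = 518.5 m/day.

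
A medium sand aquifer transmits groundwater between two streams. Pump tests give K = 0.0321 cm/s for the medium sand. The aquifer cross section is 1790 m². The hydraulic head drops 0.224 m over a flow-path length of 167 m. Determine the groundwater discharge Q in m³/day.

Convert K: 0.0321 cm/s × 864 = 27.73 m/day.
Hydraulic gradient i = Δh / L = 0.224 / 167 = 0.001341.
Darcy's law: Q = K · A · i = 27.73 × 1790 × 0.001341 = 66.59 m³/day.

66.6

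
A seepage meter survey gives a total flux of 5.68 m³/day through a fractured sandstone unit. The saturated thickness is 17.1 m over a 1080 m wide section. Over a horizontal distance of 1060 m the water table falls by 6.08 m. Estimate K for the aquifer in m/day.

0.0536

Cross-sectional area A = 1080 × 17.1 = 18468 m².
Hydraulic gradient i = Δh / L = 6.08 / 1060 = 0.005736.
From Q = K·A·i, K = Q / (A·i) = 5.68 / (18468 × 0.005736) = 0.05362 m/day.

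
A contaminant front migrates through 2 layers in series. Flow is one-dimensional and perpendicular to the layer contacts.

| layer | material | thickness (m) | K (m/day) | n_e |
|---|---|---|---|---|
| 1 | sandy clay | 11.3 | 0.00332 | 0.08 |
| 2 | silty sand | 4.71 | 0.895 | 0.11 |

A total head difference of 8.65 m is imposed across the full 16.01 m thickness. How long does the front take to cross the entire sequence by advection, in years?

1.53

With flow normal to the layers, continuity requires the same specific discharge q through every layer.
Σ(b_i/K_i) = 11.3/0.00332 + 4.71/0.895 = 3409 d.
q = Δh / Σ(b_i/K_i) = 8.65 / 3409 = 0.002537 m/day.
In each layer the seepage velocity is v_i = q/n_i, so the layer transit time is t_i = b_i·n_i / q:
  layer 1 (sandy clay): t_1 = 11.3 × 0.08 / 0.002537 = 356.3 d
  layer 2 (silty sand): t_2 = 4.71 × 0.11 / 0.002537 = 204.2 d
Total t = Σ t_i = 560.4 days = 1.534 years.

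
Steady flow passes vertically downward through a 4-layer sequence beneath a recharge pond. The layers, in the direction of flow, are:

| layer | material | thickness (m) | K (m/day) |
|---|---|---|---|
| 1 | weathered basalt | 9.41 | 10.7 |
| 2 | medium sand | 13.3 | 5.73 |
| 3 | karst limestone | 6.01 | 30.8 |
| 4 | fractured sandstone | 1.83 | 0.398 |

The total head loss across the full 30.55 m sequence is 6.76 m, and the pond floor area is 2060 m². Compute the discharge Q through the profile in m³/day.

Flow is perpendicular to layering, so the layers act in series and the equivalent K is the thickness-weighted harmonic mean.
Total thickness L = 9.41 + 13.3 + 6.01 + 1.83 = 30.55 m.
Σ(b_i/K_i) = 9.41/10.7 + 13.3/5.73 + 6.01/30.8 + 1.83/0.398 = 7.994 d.
K_eq = L / Σ(b_i/K_i) = 30.55 / 7.994 = 3.822 m/day.
Q = K_eq · A · (Δh/L) = 3.822 × 2060 × (6.76/30.55) = 1742 m³/day.

1740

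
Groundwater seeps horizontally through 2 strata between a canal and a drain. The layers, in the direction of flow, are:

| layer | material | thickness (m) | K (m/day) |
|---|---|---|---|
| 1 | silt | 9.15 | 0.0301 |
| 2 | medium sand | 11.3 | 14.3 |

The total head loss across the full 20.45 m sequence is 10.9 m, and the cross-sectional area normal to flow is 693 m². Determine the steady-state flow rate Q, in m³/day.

Flow is perpendicular to layering, so the layers act in series and the equivalent K is the thickness-weighted harmonic mean.
Total thickness L = 9.15 + 11.3 = 20.45 m.
Σ(b_i/K_i) = 9.15/0.0301 + 11.3/14.3 = 304.8 d.
K_eq = L / Σ(b_i/K_i) = 20.45 / 304.8 = 0.06710 m/day.
Q = K_eq · A · (Δh/L) = 0.06710 × 693 × (10.9/20.45) = 24.78 m³/day.

24.8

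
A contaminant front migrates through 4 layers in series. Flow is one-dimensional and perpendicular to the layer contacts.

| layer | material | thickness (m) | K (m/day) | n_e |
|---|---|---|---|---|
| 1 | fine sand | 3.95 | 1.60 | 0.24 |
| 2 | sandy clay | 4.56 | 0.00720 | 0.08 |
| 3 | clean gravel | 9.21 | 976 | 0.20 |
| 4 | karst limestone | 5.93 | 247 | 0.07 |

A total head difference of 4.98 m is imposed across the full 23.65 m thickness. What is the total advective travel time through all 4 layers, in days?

456

With flow normal to the layers, continuity requires the same specific discharge q through every layer.
Σ(b_i/K_i) = 3.95/1.60 + 4.56/0.00720 + 9.21/976 + 5.93/247 = 635.8 d.
q = Δh / Σ(b_i/K_i) = 4.98 / 635.8 = 0.007832 m/day.
In each layer the seepage velocity is v_i = q/n_i, so the layer transit time is t_i = b_i·n_i / q:
  layer 1 (fine sand): t_1 = 3.95 × 0.24 / 0.007832 = 121.0 d
  layer 2 (sandy clay): t_2 = 4.56 × 0.08 / 0.007832 = 46.58 d
  layer 3 (clean gravel): t_3 = 9.21 × 0.20 / 0.007832 = 235.2 d
  layer 4 (karst limestone): t_4 = 5.93 × 0.07 / 0.007832 = 53.00 d
Total t = Σ t_i = 455.8 days.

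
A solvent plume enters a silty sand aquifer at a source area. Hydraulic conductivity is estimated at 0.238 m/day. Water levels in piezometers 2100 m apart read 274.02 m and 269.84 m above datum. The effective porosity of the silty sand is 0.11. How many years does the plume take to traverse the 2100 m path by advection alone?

Hydraulic gradient i = (274.02 − 269.84) / 2100 = 4.18 / 2100 = 0.001990.
Darcy flux q = K · i = 0.2380 × 0.001990 = 0.0004737 m/day.
Seepage velocity v = q / n_e = 0.0004737 / 0.11 = 0.004307 m/day.
Travel time t = L / v = 2100 / 0.004307 = 4.876e+05 days = 1335 years.

1340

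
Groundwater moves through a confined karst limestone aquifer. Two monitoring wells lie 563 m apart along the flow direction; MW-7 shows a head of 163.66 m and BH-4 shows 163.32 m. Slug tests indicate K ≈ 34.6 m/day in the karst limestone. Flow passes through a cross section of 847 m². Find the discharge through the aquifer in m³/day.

17.7

Hydraulic gradient i = (163.66 − 163.32) / 563 = 0.34 / 563 = 0.0006039.
Darcy's law: Q = K · A · i = 34.60 × 847.0 × 0.0006039 = 17.70 m³/day.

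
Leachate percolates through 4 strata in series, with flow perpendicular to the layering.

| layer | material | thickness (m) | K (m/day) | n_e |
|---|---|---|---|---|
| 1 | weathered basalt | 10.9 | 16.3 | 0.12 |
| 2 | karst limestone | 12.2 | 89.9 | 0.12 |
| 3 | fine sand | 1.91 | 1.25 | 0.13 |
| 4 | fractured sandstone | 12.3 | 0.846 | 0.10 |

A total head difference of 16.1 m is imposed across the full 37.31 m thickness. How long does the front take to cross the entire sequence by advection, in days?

4.45

With flow normal to the layers, continuity requires the same specific discharge q through every layer.
Σ(b_i/K_i) = 10.9/16.3 + 12.2/89.9 + 1.91/1.25 + 12.3/0.846 = 16.87 d.
q = Δh / Σ(b_i/K_i) = 16.1 / 16.87 = 0.9543 m/day.
In each layer the seepage velocity is v_i = q/n_i, so the layer transit time is t_i = b_i·n_i / q:
  layer 1 (weathered basalt): t_1 = 10.9 × 0.12 / 0.9543 = 1.371 d
  layer 2 (karst limestone): t_2 = 12.2 × 0.12 / 0.9543 = 1.534 d
  layer 3 (fine sand): t_3 = 1.91 × 0.13 / 0.9543 = 0.2602 d
  layer 4 (fractured sandstone): t_4 = 12.3 × 0.10 / 0.9543 = 1.289 d
Total t = Σ t_i = 4.454 days.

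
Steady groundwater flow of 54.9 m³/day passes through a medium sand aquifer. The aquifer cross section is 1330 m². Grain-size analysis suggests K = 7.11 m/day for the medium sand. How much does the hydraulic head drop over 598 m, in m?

3.47

From Q = K·A·i, i = Q / (K·A) = 54.9 / (7.110 × 1330) = 0.005806.
Head loss Δh = i · L = 0.005806 × 598 = 3.472 m.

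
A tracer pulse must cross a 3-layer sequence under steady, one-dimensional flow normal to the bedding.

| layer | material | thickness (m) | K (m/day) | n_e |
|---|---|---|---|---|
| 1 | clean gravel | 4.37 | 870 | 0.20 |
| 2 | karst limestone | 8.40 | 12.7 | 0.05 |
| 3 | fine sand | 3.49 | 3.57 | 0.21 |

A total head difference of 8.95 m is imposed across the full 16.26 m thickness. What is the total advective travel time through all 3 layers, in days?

0.372

With flow normal to the layers, continuity requires the same specific discharge q through every layer.
Σ(b_i/K_i) = 4.37/870 + 8.40/12.7 + 3.49/3.57 = 1.644 d.
q = Δh / Σ(b_i/K_i) = 8.95 / 1.644 = 5.444 m/day.
In each layer the seepage velocity is v_i = q/n_i, so the layer transit time is t_i = b_i·n_i / q:
  layer 1 (clean gravel): t_1 = 4.37 × 0.20 / 5.444 = 0.1605 d
  layer 2 (karst limestone): t_2 = 8.40 × 0.05 / 5.444 = 0.07715 d
  layer 3 (fine sand): t_3 = 3.49 × 0.21 / 5.444 = 0.1346 d
Total t = Σ t_i = 0.3723 days.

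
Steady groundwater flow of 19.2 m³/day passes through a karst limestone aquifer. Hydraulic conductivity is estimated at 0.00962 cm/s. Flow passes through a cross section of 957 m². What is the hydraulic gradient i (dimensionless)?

Convert K: 0.00962 cm/s × 864 = 8.312 m/day.
From Q = K·A·i, i = Q / (K·A) = 19.2 / (8.312 × 957.0) = 0.002414.

0.00241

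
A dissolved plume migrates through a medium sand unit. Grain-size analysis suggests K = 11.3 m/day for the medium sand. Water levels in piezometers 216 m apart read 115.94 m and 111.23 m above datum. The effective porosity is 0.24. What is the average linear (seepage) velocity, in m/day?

Hydraulic gradient i = (115.94 − 111.23) / 216 = 4.71 / 216 = 0.02181.
Darcy flux q = K · i = 11.30 × 0.02181 = 0.2464 m/day.
Seepage velocity v = q / n_e = 0.2464 / 0.24 = 1.027 m/day.

1.03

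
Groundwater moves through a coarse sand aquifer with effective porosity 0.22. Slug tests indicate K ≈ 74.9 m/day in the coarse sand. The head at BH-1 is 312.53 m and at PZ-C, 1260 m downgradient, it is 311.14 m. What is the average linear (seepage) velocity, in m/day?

Hydraulic gradient i = (312.53 − 311.14) / 1260 = 1.39 / 1260 = 0.001103.
Darcy flux q = K · i = 74.90 × 0.001103 = 0.08263 m/day.
Seepage velocity v = q / n_e = 0.08263 / 0.22 = 0.3756 m/day.

0.376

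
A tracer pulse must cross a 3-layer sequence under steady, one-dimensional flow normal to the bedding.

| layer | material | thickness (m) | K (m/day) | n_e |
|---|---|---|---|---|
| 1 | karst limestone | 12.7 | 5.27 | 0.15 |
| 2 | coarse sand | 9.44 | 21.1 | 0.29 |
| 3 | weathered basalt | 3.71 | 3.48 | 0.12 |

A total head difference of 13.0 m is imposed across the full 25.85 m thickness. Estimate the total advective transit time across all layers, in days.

1.54

With flow normal to the layers, continuity requires the same specific discharge q through every layer.
Σ(b_i/K_i) = 12.7/5.27 + 9.44/21.1 + 3.71/3.48 = 3.923 d.
q = Δh / Σ(b_i/K_i) = 13.0 / 3.923 = 3.313 m/day.
In each layer the seepage velocity is v_i = q/n_i, so the layer transit time is t_i = b_i·n_i / q:
  layer 1 (karst limestone): t_1 = 12.7 × 0.15 / 3.313 = 0.5749 d
  layer 2 (coarse sand): t_2 = 9.44 × 0.29 / 3.313 = 0.8262 d
  layer 3 (weathered basalt): t_3 = 3.71 × 0.12 / 3.313 = 0.1344 d
Total t = Σ t_i = 1.535 days.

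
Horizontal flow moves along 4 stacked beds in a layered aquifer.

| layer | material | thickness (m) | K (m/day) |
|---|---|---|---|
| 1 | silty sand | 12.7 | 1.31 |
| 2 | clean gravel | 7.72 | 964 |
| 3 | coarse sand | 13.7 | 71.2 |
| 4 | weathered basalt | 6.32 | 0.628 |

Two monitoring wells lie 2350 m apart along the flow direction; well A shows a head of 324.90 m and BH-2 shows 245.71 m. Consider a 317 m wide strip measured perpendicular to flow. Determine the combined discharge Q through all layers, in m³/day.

Flow is parallel to layering, so each bed carries its own Darcy discharge and the transmissivities add.
Σ(K_i·b_i) = 1.31×12.7 + 964×7.72 + 71.2×13.7 + 0.628×6.32 = 8438 m²/day.
Hydraulic gradient i = (324.90 − 245.71) / 2350 = 79.19 / 2350 = 0.03370.
Q = Σ(K_i·b_i) · W · i = 8438 × 317 × 0.03370 = 90138 m³/day.

90100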